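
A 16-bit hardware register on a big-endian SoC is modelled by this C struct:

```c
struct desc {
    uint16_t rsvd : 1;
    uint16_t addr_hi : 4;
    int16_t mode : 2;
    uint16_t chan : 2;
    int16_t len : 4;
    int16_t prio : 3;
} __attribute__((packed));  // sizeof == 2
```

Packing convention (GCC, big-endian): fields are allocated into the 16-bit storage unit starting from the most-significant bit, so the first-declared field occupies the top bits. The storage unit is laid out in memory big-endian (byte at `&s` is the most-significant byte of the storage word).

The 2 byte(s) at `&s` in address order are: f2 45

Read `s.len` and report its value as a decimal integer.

[0]=0xf2 [1]=0x45 (big-endian) → word 0xf245
rsvd [15+:1] = (word>>15) & 0x1 = 1
addr_hi [11+:4] = (word>>11) & 0xf = 14
mode [9+:2] = (word>>9) & 0x3 = 1
chan [7+:2] = (word>>7) & 0x3 = 0
len [3+:4] = (word>>3) & 0xf = 8  ←
prio [0+:3] = (word>>0) & 0x7 = 5
len signed 4b, MSB=1: 8 - 16 = -8

-8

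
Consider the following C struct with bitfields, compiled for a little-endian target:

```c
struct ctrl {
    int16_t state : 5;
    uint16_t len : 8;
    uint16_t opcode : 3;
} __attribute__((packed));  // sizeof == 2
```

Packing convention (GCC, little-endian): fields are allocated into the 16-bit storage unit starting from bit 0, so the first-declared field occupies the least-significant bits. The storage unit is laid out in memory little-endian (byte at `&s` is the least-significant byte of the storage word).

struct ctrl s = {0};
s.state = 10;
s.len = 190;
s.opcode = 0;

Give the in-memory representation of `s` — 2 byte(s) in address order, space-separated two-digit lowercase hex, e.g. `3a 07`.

ca 17

state (5b) val=10 bits=0xa at bit 0: 0x000a
len (8b) val=190 bits=0xbe at bit 5: 0x17ca
opcode (3b) val=0 bits=0x0 at bit 13: 0x17ca
word = 0x17ca → little-endian bytes:
  [0]=0xca  [1]=0x17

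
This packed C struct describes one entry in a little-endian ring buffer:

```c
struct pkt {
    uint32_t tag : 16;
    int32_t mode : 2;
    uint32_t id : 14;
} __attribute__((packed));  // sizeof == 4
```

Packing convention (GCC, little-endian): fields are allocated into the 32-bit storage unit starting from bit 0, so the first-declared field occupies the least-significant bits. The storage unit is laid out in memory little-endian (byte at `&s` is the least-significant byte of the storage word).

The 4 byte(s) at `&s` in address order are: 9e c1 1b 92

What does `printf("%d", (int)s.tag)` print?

49566

[0]=0x9e [1]=0xc1 [2]=0x1b [3]=0x92 (little-endian) → word 0x921bc19e
tag:16 @ bit 0 → (0x921bc19e>>0)&0xffff = 0xc19e  ←
mode:2 @ bit 16 → (0x921bc19e>>16)&0x3 = 0x3
id:14 @ bit 18 → (0x921bc19e>>18)&0x3fff = 0x2486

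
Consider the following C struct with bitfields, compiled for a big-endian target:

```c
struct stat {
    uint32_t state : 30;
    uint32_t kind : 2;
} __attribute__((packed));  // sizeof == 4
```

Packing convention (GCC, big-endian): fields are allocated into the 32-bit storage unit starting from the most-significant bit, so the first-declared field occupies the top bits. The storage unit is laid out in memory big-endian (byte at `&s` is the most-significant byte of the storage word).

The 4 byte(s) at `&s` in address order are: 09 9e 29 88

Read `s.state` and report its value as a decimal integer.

[0]=0x09 [1]=0x9e [2]=0x29 [3]=0x88 (big-endian) → word 0x099e2988
state:30 @ bit 2 → (0x099e2988>>2)&0x3fffffff = 0x2678a62  ←
kind:2 @ bit 0 → (0x099e2988>>0)&0x3 = 0x0

40340066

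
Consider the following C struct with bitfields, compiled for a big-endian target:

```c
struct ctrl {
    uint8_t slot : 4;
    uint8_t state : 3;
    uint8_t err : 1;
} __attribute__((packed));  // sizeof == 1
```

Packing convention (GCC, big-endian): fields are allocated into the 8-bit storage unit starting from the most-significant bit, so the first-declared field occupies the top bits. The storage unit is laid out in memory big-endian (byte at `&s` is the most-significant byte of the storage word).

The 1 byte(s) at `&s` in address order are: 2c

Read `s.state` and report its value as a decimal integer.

[0]=0x2c (big-endian) → word 0x2c
slot [4+:4] = (word>>4) & 0xf = 2
state [1+:3] = (word>>1) & 0x7 = 6  ←
err [0+:1] = (word>>0) & 0x1 = 0

6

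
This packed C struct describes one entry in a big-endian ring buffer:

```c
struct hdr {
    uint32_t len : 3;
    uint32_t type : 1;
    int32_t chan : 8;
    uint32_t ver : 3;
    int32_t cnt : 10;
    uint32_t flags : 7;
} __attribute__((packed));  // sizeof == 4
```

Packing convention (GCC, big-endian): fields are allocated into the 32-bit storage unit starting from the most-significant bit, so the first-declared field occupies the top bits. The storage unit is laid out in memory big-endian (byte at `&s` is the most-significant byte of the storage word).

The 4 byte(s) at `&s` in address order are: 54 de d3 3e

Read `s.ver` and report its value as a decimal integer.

7

[0]=0x54 [1]=0xde [2]=0xd3 [3]=0x3e (big-endian) → word 0x54ded33e
len:3 @ bit 29 → (0x54ded33e>>29)&0x7 = 0x2
type:1 @ bit 28 → (0x54ded33e>>28)&0x1 = 0x1
chan:8 @ bit 20 → (0x54ded33e>>20)&0xff = 0x4d
ver:3 @ bit 17 → (0x54ded33e>>17)&0x7 = 0x7  ←
cnt:10 @ bit 7 → (0x54ded33e>>7)&0x3ff = 0x1a6
flags:7 @ bit 0 → (0x54ded33e>>0)&0x7f = 0x3e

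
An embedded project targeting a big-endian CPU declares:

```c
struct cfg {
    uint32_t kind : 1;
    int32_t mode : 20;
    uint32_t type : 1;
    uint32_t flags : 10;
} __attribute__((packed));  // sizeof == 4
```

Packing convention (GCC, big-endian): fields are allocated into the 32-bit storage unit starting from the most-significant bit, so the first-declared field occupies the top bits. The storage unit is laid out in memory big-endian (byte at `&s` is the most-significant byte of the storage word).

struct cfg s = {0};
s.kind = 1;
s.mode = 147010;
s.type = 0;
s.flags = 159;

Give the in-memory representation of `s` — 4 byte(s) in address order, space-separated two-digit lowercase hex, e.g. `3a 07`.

[31+:1] kind=1 & 0x1 = 0x1; word=0x80000000
[11+:20] mode=147010 & 0xfffff = 0x23e42; word=0x91f21000
[10+:1] type=0 & 0x1 = 0x0; word=0x91f21000
[0+:10] flags=159 & 0x3ff = 0x9f; word=0x91f2109f
word = 0x91f2109f → big-endian bytes:
  [0]=0x91  [1]=0xf2  [2]=0x10  [3]=0x9f

91 f2 10 9f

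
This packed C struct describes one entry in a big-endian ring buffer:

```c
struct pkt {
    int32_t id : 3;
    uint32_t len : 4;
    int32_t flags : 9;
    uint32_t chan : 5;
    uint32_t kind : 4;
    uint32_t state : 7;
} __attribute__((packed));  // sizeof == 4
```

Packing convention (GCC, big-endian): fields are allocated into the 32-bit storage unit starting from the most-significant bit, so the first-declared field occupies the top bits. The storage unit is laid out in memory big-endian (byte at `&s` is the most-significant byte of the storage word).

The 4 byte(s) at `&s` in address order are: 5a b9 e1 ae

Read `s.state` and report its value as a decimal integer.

46

[0]=0x5a [1]=0xb9 [2]=0xe1 [3]=0xae (big-endian) → word 0x5ab9e1ae
id:3 @ bit 29 → (0x5ab9e1ae>>29)&0x7 = 0x2
len:4 @ bit 25 → (0x5ab9e1ae>>25)&0xf = 0xd
flags:9 @ bit 16 → (0x5ab9e1ae>>16)&0x1ff = 0xb9
chan:5 @ bit 11 → (0x5ab9e1ae>>11)&0x1f = 0x1c
kind:4 @ bit 7 → (0x5ab9e1ae>>7)&0xf = 0x3
state:7 @ bit 0 → (0x5ab9e1ae>>0)&0x7f = 0x2e  ←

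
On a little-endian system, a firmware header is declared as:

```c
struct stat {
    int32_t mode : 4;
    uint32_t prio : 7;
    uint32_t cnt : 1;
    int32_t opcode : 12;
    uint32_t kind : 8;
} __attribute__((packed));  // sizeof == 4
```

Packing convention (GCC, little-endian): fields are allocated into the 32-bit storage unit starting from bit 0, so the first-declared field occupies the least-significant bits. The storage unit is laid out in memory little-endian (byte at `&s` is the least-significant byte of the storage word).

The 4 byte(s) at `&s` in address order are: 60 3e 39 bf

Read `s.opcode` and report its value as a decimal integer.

915

[0]=0x60 [1]=0x3e [2]=0x39 [3]=0xbf (little-endian) → word 0xbf393e60
mode:4 @ bit 0 → (0xbf393e60>>0)&0xf = 0x0
prio:7 @ bit 4 → (0xbf393e60>>4)&0x7f = 0x66
cnt:1 @ bit 11 → (0xbf393e60>>11)&0x1 = 0x1
opcode:12 @ bit 12 → (0xbf393e60>>12)&0xfff = 0x393  ←
kind:8 @ bit 24 → (0xbf393e60>>24)&0xff = 0xbf
opcode signed 12b, MSB=0: value = 915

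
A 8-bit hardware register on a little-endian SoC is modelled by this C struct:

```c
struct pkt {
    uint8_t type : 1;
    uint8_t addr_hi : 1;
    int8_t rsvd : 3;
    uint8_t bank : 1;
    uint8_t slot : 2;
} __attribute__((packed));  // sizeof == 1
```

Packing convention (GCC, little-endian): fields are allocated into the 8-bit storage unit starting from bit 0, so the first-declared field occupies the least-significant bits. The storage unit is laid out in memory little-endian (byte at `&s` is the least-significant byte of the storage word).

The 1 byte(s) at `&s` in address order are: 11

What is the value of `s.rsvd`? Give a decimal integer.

-4

[0]=0x11 (little-endian) → word 0x11
type:1 @ bit 0 → (0x11>>0)&0x1 = 0x1
addr_hi:1 @ bit 1 → (0x11>>1)&0x1 = 0x0
rsvd:3 @ bit 2 → (0x11>>2)&0x7 = 0x4  ←
bank:1 @ bit 5 → (0x11>>5)&0x1 = 0x0
slot:2 @ bit 6 → (0x11>>6)&0x3 = 0x0
rsvd signed 3b, MSB=1: 4 - 8 = -4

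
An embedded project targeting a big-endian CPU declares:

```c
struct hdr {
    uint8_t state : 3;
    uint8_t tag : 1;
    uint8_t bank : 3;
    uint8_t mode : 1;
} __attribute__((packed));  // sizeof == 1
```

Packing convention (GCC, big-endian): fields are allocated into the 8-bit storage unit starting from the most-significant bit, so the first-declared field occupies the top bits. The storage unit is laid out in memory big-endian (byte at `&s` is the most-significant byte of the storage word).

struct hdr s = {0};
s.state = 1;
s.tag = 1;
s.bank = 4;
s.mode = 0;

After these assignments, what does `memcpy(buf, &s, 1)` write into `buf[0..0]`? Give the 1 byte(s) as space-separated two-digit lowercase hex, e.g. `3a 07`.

38

[5+:3] state=1 & 0x7 = 0x1; word=0x20
[4+:1] tag=1 & 0x1 = 0x1; word=0x30
[1+:3] bank=4 & 0x7 = 0x4; word=0x38
[0+:1] mode=0 & 0x1 = 0x0; word=0x38
word = 0x38 → big-endian bytes:
  [0]=0x38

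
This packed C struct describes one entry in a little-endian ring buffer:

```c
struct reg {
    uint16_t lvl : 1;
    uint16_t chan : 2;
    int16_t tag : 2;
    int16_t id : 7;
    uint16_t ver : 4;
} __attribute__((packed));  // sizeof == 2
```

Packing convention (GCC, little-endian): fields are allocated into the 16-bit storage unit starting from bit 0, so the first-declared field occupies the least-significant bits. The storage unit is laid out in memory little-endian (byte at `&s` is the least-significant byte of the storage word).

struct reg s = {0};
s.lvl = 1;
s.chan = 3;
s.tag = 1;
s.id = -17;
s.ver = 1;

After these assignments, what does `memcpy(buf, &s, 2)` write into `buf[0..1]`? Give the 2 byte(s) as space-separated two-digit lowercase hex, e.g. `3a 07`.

ef 1d

lvl:1 = 1 → 0x1 << 0 → word 0x0001
chan:2 = 3 → 0x3 << 1 → word 0x0007
tag:2 = 1 → 0x1 << 3 → word 0x000f
id:7 = -17 → 0x6f << 5 → word 0x0def
ver:4 = 1 → 0x1 << 12 → word 0x1def
word = 0x1def → little-endian bytes:
  [0]=0xef  [1]=0x1d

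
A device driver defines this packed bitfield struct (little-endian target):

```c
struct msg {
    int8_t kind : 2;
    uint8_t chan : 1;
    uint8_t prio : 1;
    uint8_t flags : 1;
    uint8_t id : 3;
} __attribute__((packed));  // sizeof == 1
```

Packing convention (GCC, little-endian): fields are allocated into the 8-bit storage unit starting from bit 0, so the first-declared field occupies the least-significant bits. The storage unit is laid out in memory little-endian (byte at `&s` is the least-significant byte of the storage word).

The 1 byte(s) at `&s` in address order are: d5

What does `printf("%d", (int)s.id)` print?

6

[0]=0xd5 (little-endian) → word 0xd5
kind [0+:2] = (word>>0) & 0x3 = 1
chan [2+:1] = (word>>2) & 0x1 = 1
prio [3+:1] = (word>>3) & 0x1 = 0
flags [4+:1] = (word>>4) & 0x1 = 1
id [5+:3] = (word>>5) & 0x7 = 6  ←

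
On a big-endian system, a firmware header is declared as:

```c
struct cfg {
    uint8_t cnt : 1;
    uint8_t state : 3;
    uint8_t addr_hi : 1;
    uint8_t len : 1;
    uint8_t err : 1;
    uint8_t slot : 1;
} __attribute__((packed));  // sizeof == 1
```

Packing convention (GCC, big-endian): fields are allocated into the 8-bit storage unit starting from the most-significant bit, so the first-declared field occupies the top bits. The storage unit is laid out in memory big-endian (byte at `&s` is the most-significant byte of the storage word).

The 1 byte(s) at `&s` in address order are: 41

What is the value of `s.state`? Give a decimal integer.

4

[0]=0x41 (big-endian) → word 0x41
cnt [7+:1] = (word>>7) & 0x1 = 0
state [4+:3] = (word>>4) & 0x7 = 4  ←
addr_hi [3+:1] = (word>>3) & 0x1 = 0
len [2+:1] = (word>>2) & 0x1 = 0
err [1+:1] = (word>>1) & 0x1 = 0
slot [0+:1] = (word>>0) & 0x1 = 1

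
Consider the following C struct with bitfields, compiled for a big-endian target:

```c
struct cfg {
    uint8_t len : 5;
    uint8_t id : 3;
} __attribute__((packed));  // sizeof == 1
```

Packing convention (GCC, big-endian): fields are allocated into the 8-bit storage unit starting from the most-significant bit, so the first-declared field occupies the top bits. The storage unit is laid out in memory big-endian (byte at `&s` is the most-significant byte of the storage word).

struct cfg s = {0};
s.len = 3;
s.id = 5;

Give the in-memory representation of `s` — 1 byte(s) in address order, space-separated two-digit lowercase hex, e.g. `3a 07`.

[3+:5] len=3 & 0x1f = 0x3; word=0x18
[0+:3] id=5 & 0x7 = 0x5; word=0x1d
word = 0x1d → big-endian bytes:
  [0]=0x1d

1d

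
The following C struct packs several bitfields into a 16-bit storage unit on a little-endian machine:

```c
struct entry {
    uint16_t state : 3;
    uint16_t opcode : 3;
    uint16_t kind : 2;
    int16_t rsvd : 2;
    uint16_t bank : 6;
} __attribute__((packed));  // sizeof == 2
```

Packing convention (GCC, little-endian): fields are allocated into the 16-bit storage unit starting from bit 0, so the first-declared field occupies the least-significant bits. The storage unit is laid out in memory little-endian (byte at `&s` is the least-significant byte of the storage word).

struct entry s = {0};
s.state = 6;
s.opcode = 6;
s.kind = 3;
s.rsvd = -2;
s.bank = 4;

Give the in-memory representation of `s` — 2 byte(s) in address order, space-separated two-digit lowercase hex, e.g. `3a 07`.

state:3 = 6 → 0x6 << 0 → word 0x0006
opcode:3 = 6 → 0x6 << 3 → word 0x0036
kind:2 = 3 → 0x3 << 6 → word 0x00f6
rsvd:2 = -2 → 0x2 << 8 → word 0x02f6
bank:6 = 4 → 0x4 << 10 → word 0x12f6
word = 0x12f6 → little-endian bytes:
  [0]=0xf6  [1]=0x12

f6 12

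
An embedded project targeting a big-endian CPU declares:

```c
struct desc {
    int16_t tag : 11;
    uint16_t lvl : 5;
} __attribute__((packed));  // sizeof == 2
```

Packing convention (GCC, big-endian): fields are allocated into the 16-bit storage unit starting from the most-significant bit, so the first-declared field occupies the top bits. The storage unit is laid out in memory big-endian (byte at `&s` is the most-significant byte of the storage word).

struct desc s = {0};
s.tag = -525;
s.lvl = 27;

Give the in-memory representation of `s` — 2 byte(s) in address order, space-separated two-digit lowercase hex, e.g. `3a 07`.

be 7b

tag (11b) val=-525 bits=0x5f3 at bit 5: 0xbe60
lvl (5b) val=27 bits=0x1b at bit 0: 0xbe7b
word = 0xbe7b → big-endian bytes:
  [0]=0xbe  [1]=0x7b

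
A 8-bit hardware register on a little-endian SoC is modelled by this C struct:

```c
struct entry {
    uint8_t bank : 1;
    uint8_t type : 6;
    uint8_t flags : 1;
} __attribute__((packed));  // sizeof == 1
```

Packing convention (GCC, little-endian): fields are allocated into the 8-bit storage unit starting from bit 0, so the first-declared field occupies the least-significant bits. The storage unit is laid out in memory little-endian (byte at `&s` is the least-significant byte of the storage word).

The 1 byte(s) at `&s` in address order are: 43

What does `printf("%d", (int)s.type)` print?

33

[0]=0x43 (little-endian) → word 0x43
bank [0+:1] = (word>>0) & 0x1 = 1
type [1+:6] = (word>>1) & 0x3f = 33  ←
flags [7+:1] = (word>>7) & 0x1 = 0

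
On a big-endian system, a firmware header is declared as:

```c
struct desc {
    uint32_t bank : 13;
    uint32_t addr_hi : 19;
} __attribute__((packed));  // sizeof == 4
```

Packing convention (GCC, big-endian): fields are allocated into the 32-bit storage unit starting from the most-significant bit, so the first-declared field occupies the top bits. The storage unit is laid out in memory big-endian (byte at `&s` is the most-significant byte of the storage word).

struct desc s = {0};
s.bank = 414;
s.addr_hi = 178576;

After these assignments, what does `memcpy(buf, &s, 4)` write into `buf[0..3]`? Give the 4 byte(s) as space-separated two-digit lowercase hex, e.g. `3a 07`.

0c f2 b9 90

[19+:13] bank=414 & 0x1fff = 0x19e; word=0x0cf00000
[0+:19] addr_hi=178576 & 0x7ffff = 0x2b990; word=0x0cf2b990
word = 0x0cf2b990 → big-endian bytes:
  [0]=0x0c  [1]=0xf2  [2]=0xb9  [3]=0x90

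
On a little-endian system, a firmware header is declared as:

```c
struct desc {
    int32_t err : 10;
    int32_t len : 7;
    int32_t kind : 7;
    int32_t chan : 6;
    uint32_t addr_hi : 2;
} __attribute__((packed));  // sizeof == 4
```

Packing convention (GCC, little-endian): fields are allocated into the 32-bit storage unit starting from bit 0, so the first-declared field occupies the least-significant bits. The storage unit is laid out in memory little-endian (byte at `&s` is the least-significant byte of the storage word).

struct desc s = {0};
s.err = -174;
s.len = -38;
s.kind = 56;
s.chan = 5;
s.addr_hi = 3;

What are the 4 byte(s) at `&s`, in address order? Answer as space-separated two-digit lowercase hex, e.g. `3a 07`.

52 6b 71 c5

[0+:10] err=-174 & 0x3ff = 0x352; word=0x00000352
[10+:7] len=-38 & 0x7f = 0x5a; word=0x00016b52
[17+:7] kind=56 & 0x7f = 0x38; word=0x00716b52
[24+:6] chan=5 & 0x3f = 0x5; word=0x05716b52
[30+:2] addr_hi=3 & 0x3 = 0x3; word=0xc5716b52
word = 0xc5716b52 → little-endian bytes:
  [0]=0x52  [1]=0x6b  [2]=0x71  [3]=0xc5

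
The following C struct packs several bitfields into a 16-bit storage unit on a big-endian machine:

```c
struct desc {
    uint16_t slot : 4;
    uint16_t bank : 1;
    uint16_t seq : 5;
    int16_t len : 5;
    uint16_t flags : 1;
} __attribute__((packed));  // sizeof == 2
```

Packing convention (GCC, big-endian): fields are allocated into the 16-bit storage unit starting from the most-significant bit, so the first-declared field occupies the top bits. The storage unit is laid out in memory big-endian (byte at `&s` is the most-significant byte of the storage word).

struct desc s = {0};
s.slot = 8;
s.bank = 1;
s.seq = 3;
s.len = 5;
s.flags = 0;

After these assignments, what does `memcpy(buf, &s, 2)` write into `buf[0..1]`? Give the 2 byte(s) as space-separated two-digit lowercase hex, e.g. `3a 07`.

88 ca

slot (4b) val=8 bits=0x8 at bit 12: 0x8000
bank (1b) val=1 bits=0x1 at bit 11: 0x8800
seq (5b) val=3 bits=0x3 at bit 6: 0x88c0
len (5b) val=5 bits=0x5 at bit 1: 0x88ca
flags (1b) val=0 bits=0x0 at bit 0: 0x88ca
word = 0x88ca → big-endian bytes:
  [0]=0x88  [1]=0xca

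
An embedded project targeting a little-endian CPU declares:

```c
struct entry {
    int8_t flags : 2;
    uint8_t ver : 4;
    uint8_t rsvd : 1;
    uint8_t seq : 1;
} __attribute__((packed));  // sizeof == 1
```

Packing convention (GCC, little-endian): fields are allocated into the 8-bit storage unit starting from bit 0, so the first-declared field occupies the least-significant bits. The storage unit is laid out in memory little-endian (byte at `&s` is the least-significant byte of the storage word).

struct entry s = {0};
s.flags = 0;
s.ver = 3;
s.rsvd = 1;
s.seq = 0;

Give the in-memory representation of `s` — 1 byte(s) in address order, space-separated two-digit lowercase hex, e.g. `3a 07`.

4c

[0+:2] flags=0 & 0x3 = 0x0; word=0x00
[2+:4] ver=3 & 0xf = 0x3; word=0x0c
[6+:1] rsvd=1 & 0x1 = 0x1; word=0x4c
[7+:1] seq=0 & 0x1 = 0x0; word=0x4c
word = 0x4c → little-endian bytes:
  [0]=0x4c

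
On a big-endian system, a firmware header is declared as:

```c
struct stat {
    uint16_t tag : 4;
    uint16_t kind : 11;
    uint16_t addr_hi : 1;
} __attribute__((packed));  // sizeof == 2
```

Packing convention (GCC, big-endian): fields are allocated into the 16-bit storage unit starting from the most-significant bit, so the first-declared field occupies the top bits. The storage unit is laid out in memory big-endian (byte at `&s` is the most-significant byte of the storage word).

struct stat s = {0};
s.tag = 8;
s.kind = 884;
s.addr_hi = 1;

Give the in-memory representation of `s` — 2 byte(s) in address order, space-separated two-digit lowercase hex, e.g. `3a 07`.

86 e9

tag:4 = 8 → 0x8 << 12 → word 0x8000
kind:11 = 884 → 0x374 << 1 → word 0x86e8
addr_hi:1 = 1 → 0x1 << 0 → word 0x86e9
word = 0x86e9 → big-endian bytes:
  [0]=0x86  [1]=0xe9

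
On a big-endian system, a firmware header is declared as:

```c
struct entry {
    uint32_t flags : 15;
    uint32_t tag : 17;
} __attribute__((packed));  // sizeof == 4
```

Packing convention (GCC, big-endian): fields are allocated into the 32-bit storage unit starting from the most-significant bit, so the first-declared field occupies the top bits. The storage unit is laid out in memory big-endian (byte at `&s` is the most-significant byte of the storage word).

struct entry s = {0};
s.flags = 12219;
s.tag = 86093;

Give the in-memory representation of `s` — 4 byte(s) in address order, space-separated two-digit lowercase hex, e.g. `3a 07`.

5f 77 50 4d

[17+:15] flags=12219 & 0x7fff = 0x2fbb; word=0x5f760000
[0+:17] tag=86093 & 0x1ffff = 0x1504d; word=0x5f77504d
word = 0x5f77504d → big-endian bytes:
  [0]=0x5f  [1]=0x77  [2]=0x50  [3]=0x4d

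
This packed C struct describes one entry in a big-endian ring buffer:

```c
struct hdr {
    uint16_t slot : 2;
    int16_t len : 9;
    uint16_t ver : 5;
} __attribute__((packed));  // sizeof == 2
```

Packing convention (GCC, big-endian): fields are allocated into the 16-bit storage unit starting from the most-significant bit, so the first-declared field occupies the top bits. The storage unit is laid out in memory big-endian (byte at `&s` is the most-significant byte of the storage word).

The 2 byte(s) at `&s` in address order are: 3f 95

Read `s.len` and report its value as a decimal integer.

-4

[0]=0x3f [1]=0x95 (big-endian) → word 0x3f95
slot [14+:2] = (word>>14) & 0x3 = 0
len [5+:9] = (word>>5) & 0x1ff = 508  ←
ver [0+:5] = (word>>0) & 0x1f = 21
len signed 9b, MSB=1: 508 - 512 = -4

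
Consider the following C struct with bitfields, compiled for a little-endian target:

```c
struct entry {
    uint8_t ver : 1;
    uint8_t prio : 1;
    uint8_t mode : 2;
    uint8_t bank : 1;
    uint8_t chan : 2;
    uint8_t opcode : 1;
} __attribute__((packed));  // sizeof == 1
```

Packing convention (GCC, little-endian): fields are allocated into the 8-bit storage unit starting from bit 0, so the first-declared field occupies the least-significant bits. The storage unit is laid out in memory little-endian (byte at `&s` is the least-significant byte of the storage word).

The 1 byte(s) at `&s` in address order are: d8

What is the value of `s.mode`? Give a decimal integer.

2

[0]=0xd8 (little-endian) → word 0xd8
ver [0+:1] = (word>>0) & 0x1 = 0
prio [1+:1] = (word>>1) & 0x1 = 0
mode [2+:2] = (word>>2) & 0x3 = 2  ←
bank [4+:1] = (word>>4) & 0x1 = 1
chan [5+:2] = (word>>5) & 0x3 = 2
opcode [7+:1] = (word>>7) & 0x1 = 1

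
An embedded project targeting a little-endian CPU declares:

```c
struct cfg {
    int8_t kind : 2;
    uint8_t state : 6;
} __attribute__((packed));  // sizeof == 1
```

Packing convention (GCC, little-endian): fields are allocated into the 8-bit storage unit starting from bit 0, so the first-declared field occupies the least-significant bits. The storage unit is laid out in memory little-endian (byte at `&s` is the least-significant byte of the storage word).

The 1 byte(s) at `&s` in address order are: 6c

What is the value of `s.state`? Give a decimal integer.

[0]=0x6c (little-endian) → word 0x6c
kind:2 @ bit 0 → (0x6c>>0)&0x3 = 0x0
state:6 @ bit 2 → (0x6c>>2)&0x3f = 0x1b  ←

27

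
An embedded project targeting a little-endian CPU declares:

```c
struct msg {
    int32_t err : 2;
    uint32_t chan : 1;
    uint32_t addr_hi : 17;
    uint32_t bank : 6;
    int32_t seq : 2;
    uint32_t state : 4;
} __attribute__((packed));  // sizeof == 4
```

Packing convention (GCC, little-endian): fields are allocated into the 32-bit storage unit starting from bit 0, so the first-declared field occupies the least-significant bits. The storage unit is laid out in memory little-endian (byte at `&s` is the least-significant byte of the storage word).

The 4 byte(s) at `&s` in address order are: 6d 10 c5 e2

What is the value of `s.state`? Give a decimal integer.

[0]=0x6d [1]=0x10 [2]=0xc5 [3]=0xe2 (little-endian) → word 0xe2c5106d
err:2 @ bit 0 → (0xe2c5106d>>0)&0x3 = 0x1
chan:1 @ bit 2 → (0xe2c5106d>>2)&0x1 = 0x1
addr_hi:17 @ bit 3 → (0xe2c5106d>>3)&0x1ffff = 0xa20d
bank:6 @ bit 20 → (0xe2c5106d>>20)&0x3f = 0x2c
seq:2 @ bit 26 → (0xe2c5106d>>26)&0x3 = 0x0
state:4 @ bit 28 → (0xe2c5106d>>28)&0xf = 0xe  ←

14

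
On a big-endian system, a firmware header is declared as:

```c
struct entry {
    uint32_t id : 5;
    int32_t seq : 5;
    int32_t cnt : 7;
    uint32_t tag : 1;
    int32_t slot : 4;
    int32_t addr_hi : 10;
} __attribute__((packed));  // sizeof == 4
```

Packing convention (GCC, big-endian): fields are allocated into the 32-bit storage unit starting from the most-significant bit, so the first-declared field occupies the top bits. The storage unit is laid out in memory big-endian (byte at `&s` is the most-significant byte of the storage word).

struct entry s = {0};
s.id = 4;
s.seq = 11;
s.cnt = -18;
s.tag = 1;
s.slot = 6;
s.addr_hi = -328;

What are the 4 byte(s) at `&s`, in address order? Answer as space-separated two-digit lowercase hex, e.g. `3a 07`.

22 f7 5a b8

id (5b) val=4 bits=0x4 at bit 27: 0x20000000
seq (5b) val=11 bits=0xb at bit 22: 0x22c00000
cnt (7b) val=-18 bits=0x6e at bit 15: 0x22f70000
tag (1b) val=1 bits=0x1 at bit 14: 0x22f74000
slot (4b) val=6 bits=0x6 at bit 10: 0x22f75800
addr_hi (10b) val=-328 bits=0x2b8 at bit 0: 0x22f75ab8
word = 0x22f75ab8 → big-endian bytes:
  [0]=0x22  [1]=0xf7  [2]=0x5a  [3]=0xb8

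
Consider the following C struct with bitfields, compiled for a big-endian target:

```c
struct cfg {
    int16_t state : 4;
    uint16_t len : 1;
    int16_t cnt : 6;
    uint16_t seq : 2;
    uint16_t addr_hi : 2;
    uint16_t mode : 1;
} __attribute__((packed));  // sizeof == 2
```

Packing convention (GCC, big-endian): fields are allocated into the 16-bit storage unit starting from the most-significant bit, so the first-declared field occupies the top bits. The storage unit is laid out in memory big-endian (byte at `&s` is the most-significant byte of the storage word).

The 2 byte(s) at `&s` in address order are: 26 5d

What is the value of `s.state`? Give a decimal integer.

[0]=0x26 [1]=0x5d (big-endian) → word 0x265d
state [12+:4] = (word>>12) & 0xf = 2  ←
len [11+:1] = (word>>11) & 0x1 = 0
cnt [5+:6] = (word>>5) & 0x3f = 50
seq [3+:2] = (word>>3) & 0x3 = 3
addr_hi [1+:2] = (word>>1) & 0x3 = 2
mode [0+:1] = (word>>0) & 0x1 = 1
state signed 4b, MSB=0: value = 2

2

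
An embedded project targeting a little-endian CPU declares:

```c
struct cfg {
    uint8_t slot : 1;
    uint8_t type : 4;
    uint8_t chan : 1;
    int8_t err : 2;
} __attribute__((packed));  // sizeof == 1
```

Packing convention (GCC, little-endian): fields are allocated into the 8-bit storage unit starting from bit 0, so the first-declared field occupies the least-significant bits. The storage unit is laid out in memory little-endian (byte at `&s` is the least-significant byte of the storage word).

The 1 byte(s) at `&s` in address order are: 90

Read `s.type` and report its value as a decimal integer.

8

[0]=0x90 (little-endian) → word 0x90
slot:1 @ bit 0 → (0x90>>0)&0x1 = 0x0
type:4 @ bit 1 → (0x90>>1)&0xf = 0x8  ←
chan:1 @ bit 5 → (0x90>>5)&0x1 = 0x0
err:2 @ bit 6 → (0x90>>6)&0x3 = 0x2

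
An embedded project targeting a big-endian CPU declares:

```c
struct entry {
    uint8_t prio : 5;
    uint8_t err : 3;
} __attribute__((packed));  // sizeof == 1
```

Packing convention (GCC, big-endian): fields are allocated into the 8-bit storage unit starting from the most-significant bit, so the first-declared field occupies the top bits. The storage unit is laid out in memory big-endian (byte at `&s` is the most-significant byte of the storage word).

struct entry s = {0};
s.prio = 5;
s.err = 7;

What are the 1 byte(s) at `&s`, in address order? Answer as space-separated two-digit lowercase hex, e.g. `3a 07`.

2f

prio (5b) val=5 bits=0x5 at bit 3: 0x28
err (3b) val=7 bits=0x7 at bit 0: 0x2f
word = 0x2f → big-endian bytes:
  [0]=0x2f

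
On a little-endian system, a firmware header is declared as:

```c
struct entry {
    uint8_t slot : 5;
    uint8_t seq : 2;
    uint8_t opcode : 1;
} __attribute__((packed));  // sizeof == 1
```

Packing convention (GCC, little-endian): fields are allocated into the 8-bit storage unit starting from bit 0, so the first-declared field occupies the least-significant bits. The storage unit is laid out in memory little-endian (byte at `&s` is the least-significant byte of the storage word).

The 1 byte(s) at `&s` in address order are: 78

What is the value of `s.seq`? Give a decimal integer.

[0]=0x78 (little-endian) → word 0x78
slot [0+:5] = (word>>0) & 0x1f = 24
seq [5+:2] = (word>>5) & 0x3 = 3  ←
opcode [7+:1] = (word>>7) & 0x1 = 0

3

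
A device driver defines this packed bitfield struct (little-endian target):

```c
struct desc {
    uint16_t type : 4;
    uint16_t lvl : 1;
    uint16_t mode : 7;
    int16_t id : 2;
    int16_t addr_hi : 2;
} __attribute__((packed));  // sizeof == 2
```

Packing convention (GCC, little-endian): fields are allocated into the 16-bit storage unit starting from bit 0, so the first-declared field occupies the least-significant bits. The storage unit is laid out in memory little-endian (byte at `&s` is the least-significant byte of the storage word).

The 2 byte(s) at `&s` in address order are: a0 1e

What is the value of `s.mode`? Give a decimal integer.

[0]=0xa0 [1]=0x1e (little-endian) → word 0x1ea0
type:4 @ bit 0 → (0x1ea0>>0)&0xf = 0x0
lvl:1 @ bit 4 → (0x1ea0>>4)&0x1 = 0x0
mode:7 @ bit 5 → (0x1ea0>>5)&0x7f = 0x75  ←
id:2 @ bit 12 → (0x1ea0>>12)&0x3 = 0x1
addr_hi:2 @ bit 14 → (0x1ea0>>14)&0x3 = 0x0

117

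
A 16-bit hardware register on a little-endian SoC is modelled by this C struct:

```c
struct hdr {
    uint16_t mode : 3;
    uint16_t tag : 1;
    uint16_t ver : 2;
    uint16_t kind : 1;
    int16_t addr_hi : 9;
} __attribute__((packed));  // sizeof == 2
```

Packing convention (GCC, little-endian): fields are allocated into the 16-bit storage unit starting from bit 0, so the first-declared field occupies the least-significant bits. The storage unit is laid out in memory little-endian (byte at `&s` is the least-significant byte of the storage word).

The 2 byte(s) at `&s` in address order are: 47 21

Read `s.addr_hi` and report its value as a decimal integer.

66

[0]=0x47 [1]=0x21 (little-endian) → word 0x2147
mode:3 @ bit 0 → (0x2147>>0)&0x7 = 0x7
tag:1 @ bit 3 → (0x2147>>3)&0x1 = 0x0
ver:2 @ bit 4 → (0x2147>>4)&0x3 = 0x0
kind:1 @ bit 6 → (0x2147>>6)&0x1 = 0x1
addr_hi:9 @ bit 7 → (0x2147>>7)&0x1ff = 0x42  ←
addr_hi signed 9b, MSB=0: value = 66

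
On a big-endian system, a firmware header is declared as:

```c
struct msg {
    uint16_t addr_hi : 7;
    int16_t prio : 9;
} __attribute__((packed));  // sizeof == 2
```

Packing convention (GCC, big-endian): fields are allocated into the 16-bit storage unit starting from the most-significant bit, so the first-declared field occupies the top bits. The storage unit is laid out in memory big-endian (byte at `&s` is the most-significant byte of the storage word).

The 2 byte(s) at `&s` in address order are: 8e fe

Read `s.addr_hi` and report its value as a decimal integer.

[0]=0x8e [1]=0xfe (big-endian) → word 0x8efe
addr_hi [9+:7] = (word>>9) & 0x7f = 71  ←
prio [0+:9] = (word>>0) & 0x1ff = 254

71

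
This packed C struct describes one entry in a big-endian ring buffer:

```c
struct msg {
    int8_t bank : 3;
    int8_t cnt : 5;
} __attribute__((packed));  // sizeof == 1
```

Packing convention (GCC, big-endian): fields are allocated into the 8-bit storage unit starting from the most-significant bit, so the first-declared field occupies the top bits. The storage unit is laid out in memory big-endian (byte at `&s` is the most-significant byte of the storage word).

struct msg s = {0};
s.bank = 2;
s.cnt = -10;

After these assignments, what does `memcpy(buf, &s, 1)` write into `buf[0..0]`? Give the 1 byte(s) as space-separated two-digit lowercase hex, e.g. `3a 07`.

56

bank:3 = 2 → 0x2 << 5 → word 0x40
cnt:5 = -10 → 0x16 << 0 → word 0x56
word = 0x56 → big-endian bytes:
  [0]=0x56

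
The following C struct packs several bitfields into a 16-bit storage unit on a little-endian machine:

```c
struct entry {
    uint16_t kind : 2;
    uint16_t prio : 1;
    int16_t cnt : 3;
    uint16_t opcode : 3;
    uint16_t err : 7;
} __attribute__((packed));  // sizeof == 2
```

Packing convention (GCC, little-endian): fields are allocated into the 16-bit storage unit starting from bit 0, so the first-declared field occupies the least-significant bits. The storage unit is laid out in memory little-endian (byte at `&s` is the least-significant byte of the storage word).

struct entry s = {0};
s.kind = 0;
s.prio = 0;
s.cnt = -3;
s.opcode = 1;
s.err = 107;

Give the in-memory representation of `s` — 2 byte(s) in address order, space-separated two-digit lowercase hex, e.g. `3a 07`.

kind:2 = 0 → 0x0 << 0 → word 0x0000
prio:1 = 0 → 0x0 << 2 → word 0x0000
cnt:3 = -3 → 0x5 << 3 → word 0x0028
opcode:3 = 1 → 0x1 << 6 → word 0x0068
err:7 = 107 → 0x6b << 9 → word 0xd668
word = 0xd668 → little-endian bytes:
  [0]=0x68  [1]=0xd6

68 d6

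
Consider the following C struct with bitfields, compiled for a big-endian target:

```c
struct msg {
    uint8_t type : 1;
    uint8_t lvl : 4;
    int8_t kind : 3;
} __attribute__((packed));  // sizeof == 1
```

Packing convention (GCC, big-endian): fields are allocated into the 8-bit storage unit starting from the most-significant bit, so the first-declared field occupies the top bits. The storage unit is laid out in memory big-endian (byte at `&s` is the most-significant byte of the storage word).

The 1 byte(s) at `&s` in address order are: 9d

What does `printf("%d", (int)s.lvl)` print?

3

[0]=0x9d (big-endian) → word 0x9d
type [7+:1] = (word>>7) & 0x1 = 1
lvl [3+:4] = (word>>3) & 0xf = 3  ←
kind [0+:3] = (word>>0) & 0x7 = 5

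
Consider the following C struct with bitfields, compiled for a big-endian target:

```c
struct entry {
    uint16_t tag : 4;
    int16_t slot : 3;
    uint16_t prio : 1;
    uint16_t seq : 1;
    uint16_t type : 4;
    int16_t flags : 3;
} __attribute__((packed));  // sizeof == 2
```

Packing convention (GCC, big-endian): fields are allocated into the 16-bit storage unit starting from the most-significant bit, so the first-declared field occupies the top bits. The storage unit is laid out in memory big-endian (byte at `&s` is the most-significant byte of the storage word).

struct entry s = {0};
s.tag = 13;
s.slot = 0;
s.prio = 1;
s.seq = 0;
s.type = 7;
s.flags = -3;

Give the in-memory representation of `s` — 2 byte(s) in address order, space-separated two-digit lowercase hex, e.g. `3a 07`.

d1 3d

[12+:4] tag=13 & 0xf = 0xd; word=0xd000
[9+:3] slot=0 & 0x7 = 0x0; word=0xd000
[8+:1] prio=1 & 0x1 = 0x1; word=0xd100
[7+:1] seq=0 & 0x1 = 0x0; word=0xd100
[3+:4] type=7 & 0xf = 0x7; word=0xd138
[0+:3] flags=-3 & 0x7 = 0x5; word=0xd13d
word = 0xd13d → big-endian bytes:
  [0]=0xd1  [1]=0x3d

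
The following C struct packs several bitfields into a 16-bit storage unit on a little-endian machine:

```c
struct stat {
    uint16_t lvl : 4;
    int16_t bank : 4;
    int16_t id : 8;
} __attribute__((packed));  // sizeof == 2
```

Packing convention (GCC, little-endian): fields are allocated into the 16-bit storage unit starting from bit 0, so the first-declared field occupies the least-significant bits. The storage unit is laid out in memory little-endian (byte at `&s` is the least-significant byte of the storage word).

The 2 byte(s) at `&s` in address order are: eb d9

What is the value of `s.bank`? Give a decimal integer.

-2

[0]=0xeb [1]=0xd9 (little-endian) → word 0xd9eb
lvl:4 @ bit 0 → (0xd9eb>>0)&0xf = 0xb
bank:4 @ bit 4 → (0xd9eb>>4)&0xf = 0xe  ←
id:8 @ bit 8 → (0xd9eb>>8)&0xff = 0xd9
bank signed 4b, MSB=1: 14 - 16 = -2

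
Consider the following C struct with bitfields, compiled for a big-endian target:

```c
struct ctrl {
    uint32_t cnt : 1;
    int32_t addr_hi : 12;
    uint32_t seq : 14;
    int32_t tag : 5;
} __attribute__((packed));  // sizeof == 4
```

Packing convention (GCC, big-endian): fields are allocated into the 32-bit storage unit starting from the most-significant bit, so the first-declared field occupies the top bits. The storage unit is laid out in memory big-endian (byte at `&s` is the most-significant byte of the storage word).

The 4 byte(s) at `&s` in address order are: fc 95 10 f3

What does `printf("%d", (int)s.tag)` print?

[0]=0xfc [1]=0x95 [2]=0x10 [3]=0xf3 (big-endian) → word 0xfc9510f3
cnt:1 @ bit 31 → (0xfc9510f3>>31)&0x1 = 0x1
addr_hi:12 @ bit 19 → (0xfc9510f3>>19)&0xfff = 0xf92
seq:14 @ bit 5 → (0xfc9510f3>>5)&0x3fff = 0x2887
tag:5 @ bit 0 → (0xfc9510f3>>0)&0x1f = 0x13  ←
tag signed 5b, MSB=1: 19 - 32 = -13

-13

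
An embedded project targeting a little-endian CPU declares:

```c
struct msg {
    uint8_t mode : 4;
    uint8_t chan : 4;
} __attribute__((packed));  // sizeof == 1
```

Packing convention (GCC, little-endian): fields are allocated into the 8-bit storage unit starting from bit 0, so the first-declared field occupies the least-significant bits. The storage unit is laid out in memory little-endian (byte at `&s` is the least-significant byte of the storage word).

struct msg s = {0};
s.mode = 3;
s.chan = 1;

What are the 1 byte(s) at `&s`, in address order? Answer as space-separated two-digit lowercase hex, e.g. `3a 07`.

mode:4 = 3 → 0x3 << 0 → word 0x03
chan:4 = 1 → 0x1 << 4 → word 0x13
word = 0x13 → little-endian bytes:
  [0]=0x13

13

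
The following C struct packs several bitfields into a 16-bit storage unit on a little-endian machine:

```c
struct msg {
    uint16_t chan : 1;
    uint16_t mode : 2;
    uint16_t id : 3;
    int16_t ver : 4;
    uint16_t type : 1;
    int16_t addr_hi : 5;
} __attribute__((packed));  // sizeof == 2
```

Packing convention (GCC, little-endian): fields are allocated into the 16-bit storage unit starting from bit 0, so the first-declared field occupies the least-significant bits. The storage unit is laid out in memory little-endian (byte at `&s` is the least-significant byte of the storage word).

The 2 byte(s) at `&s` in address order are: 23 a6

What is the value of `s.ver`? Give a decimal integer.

-8

[0]=0x23 [1]=0xa6 (little-endian) → word 0xa623
chan:1 @ bit 0 → (0xa623>>0)&0x1 = 0x1
mode:2 @ bit 1 → (0xa623>>1)&0x3 = 0x1
id:3 @ bit 3 → (0xa623>>3)&0x7 = 0x4
ver:4 @ bit 6 → (0xa623>>6)&0xf = 0x8  ←
type:1 @ bit 10 → (0xa623>>10)&0x1 = 0x1
addr_hi:5 @ bit 11 → (0xa623>>11)&0x1f = 0x14
ver signed 4b, MSB=1: 8 - 16 = -8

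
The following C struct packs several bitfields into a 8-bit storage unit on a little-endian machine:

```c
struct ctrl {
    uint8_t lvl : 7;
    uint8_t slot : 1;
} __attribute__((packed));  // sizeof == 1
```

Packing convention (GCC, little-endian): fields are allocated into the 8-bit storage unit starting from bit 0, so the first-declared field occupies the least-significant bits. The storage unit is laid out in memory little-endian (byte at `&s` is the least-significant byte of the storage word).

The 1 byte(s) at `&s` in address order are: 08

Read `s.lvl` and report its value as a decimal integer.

8

[0]=0x08 (little-endian) → word 0x08
lvl [0+:7] = (word>>0) & 0x7f = 8  ←
slot [7+:1] = (word>>7) & 0x1 = 0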